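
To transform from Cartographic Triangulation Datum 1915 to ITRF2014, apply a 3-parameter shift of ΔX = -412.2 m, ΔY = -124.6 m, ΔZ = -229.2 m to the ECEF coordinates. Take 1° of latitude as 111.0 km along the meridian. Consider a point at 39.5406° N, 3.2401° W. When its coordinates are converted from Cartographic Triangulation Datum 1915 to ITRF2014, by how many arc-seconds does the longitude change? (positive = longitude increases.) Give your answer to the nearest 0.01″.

sin φ = 0.636625, cos φ = 0.771174, sin λ = -0.056520, cos λ = 0.998401.
East component: ΔE = −sin λ·ΔX + cos λ·ΔY = −(-0.056520)(-412.2) + (0.998401)(-124.6) = -147.70 m.
1° of latitude spans 111000 m; at latitude φ, 1° of longitude spans that × cos φ = 85600.3 m, so Δλ = -147.70 / 85600.3 × 3600 = -6.212″.

Δλ = -6.21″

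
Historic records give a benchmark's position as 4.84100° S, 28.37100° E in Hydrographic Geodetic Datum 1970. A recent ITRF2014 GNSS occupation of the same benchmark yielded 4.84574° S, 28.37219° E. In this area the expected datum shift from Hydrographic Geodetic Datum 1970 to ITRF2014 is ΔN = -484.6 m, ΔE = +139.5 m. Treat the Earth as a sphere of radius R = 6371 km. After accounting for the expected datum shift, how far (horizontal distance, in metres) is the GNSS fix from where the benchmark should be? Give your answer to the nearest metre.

Observed coordinate differences: Δφ = -0.00474°, Δλ = +0.00119°.
Converting to metres (1° lat = 111195 m, cos φ = 0.996433): observed ΔN = -527.1 m, observed ΔE = 131.8 m.
Subtracting the expected shift leaves a residual of -527.1 − (-484.6) = -42.5 m north and 131.8 − (139.5) = -7.7 m east.
Residual distance = √((-42.5)² + (-7.7)²) = 43.1 m.

43 m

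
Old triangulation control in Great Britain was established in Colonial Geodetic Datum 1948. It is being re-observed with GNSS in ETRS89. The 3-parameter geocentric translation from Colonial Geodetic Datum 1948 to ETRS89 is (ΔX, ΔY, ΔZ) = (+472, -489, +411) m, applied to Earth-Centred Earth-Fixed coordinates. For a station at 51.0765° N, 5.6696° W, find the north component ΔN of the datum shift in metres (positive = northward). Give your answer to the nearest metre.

The local north axis is (−sin φ cos λ, −sin φ sin λ, cos φ), giving ΔN = -365.413 − 37.584 + 258.224 = -144.77 m.

ΔN = -145 m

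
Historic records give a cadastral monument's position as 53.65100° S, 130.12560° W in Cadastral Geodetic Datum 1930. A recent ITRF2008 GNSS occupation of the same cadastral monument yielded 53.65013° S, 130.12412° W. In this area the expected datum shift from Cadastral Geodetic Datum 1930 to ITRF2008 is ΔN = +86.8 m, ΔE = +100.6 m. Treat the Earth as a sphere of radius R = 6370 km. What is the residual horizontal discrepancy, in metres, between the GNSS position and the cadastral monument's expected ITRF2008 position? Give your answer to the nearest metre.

10 m

Observed coordinate differences: Δφ = +0.00087°, Δλ = +0.00148°.
Converting to metres (1° lat = 111177 m, cos φ = 0.592702): observed ΔN = 96.7 m, observed ΔE = 97.5 m.
Subtracting the expected shift leaves a residual of 96.7 − (86.8) = 9.9 m north and 97.5 − (100.6) = -3.1 m east.
Residual distance = √(9.9² + (-3.1)²) = 10.4 m.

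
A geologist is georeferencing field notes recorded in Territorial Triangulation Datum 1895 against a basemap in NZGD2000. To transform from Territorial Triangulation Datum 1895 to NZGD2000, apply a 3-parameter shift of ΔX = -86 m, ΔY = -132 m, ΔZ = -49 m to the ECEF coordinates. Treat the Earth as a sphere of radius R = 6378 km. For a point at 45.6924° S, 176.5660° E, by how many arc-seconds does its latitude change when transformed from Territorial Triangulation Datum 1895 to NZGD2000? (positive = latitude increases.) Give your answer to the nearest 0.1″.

sin φ = -0.715600, cos φ = 0.698510, sin λ = 0.059899, cos λ = -0.998204.
North component: ΔN = −sin φ cos λ·ΔX − sin φ sin λ·ΔY + cos φ·ΔZ = −(-0.715600)(-0.998204)(-86) − (-0.715600)(0.059899)(-132) + (0.698510)(-49) = 21.55 m.
1° of latitude spans πR/180 = 111317 m, so Δφ = 21.55 / 111317 × 3600 = 0.697″.

Δφ = 0.7″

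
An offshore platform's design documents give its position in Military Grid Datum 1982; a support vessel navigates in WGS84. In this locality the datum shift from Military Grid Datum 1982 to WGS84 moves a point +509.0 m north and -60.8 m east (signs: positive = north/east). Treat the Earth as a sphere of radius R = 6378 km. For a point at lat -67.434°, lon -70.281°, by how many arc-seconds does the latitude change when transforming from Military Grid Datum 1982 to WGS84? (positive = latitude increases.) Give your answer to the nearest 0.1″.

Δφ = 16.5″

On a sphere of radius R, 1 rad of latitude = R, so Δφ = ΔN / R = 509.0 / 6378000 = 7.9806e-05 rad = 16.461″.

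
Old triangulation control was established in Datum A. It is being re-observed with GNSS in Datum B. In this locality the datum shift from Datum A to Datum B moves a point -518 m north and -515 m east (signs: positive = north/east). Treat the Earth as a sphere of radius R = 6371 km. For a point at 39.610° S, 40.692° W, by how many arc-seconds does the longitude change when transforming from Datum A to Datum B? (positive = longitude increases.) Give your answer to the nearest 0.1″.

Δλ = -21.6″

At latitude -39.610°, cos φ = 0.770402.
One radian of longitude at latitude φ spans R cos φ, so Δλ = ΔE / (R cos φ) = -515.0 / (6371000 × 0.770402) = -1.0493e-04 rad = -21.642″.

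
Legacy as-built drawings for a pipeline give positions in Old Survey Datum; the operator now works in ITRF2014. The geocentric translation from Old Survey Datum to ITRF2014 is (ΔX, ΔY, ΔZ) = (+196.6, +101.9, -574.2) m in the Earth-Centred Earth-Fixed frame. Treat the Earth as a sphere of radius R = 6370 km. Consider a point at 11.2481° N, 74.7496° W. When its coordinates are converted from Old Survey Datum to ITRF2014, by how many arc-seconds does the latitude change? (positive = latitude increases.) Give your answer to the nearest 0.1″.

sin φ = 0.195058, cos φ = 0.980792, sin λ = -0.964785, cos λ = 0.263038.
North component: ΔN = −sin φ cos λ·ΔX − sin φ sin λ·ΔY + cos φ·ΔZ = −(0.195058)(0.263038)(196.6) − (0.195058)(-0.964785)(101.9) + (0.980792)(-574.2) = -554.08 m.
1° of latitude spans πR/180 = 111177 m, so Δφ = -554.08 / 111177 × 3600 = -17.942″.

Δφ = -17.9″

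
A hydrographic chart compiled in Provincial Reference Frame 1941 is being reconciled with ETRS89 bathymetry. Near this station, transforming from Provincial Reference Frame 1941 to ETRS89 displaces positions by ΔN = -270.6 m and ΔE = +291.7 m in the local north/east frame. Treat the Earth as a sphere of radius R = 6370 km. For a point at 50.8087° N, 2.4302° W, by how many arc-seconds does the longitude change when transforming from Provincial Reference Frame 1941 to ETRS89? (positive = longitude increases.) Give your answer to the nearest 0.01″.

At latitude 50.8087°, cos φ = 0.631912.
One radian of longitude at latitude φ spans R cos φ, so Δλ = ΔE / (R cos φ) = 291.7 / (6370000 × 0.631912) = 7.2467e-05 rad = 14.947″.

Δλ = 14.95″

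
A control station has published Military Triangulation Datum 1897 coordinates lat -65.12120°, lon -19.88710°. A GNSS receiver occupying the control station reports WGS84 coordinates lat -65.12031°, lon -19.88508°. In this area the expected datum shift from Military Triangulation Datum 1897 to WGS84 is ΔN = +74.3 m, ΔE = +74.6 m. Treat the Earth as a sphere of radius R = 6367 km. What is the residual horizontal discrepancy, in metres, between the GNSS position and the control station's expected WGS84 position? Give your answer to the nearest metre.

Observed coordinate differences: Δφ = +0.00089°, Δλ = +0.00202°.
Converting to metres (1° lat = 111125 m, cos φ = 0.420700): observed ΔN = 98.9 m, observed ΔE = 94.4 m.
Subtracting the expected shift leaves a residual of 98.9 − (74.3) = 24.6 m north and 94.4 − (74.6) = 19.8 m east.
Residual distance = √(24.6² + 19.8²) = 31.6 m.

32 m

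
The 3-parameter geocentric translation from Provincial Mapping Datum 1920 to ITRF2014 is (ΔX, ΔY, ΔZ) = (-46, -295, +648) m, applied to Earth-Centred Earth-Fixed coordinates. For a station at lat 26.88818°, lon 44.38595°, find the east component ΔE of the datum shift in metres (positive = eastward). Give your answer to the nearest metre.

The local east axis at (φ, λ) is (−sin λ, cos λ, 0), so ΔE = −sin(44.38595°)·(-46) + cos(44.38595°)·(-295) = -178.64 m.

ΔE = -179 m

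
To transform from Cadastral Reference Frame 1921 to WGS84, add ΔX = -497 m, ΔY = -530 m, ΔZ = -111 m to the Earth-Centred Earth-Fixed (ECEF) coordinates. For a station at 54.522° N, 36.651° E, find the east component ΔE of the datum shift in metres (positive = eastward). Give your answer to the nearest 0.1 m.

ΔE = -128.5 m

The local east axis at (φ, λ) is (−sin λ, cos λ, 0), so ΔE = −sin(36.651°)·(-497) + cos(36.651°)·(-530) = -128.53 m.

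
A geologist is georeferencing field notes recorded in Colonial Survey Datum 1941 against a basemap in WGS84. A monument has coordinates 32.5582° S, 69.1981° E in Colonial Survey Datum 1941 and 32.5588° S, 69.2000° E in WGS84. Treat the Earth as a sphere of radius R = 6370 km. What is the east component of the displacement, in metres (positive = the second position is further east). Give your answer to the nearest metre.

Δφ = -32.5588° − -32.5582° = -0.0006°; Δλ = 69.2000° − 69.1981° = +0.0019°.
1° along a meridian = πR/180 = 111177 m.
ΔN = Δφ × 111177 = -66.7 m; ΔE = Δλ × 111177 × cos(-32.5582°) = +0.0019 × 111177 × 0.842845 = 178.0 m.

ΔE = 178 m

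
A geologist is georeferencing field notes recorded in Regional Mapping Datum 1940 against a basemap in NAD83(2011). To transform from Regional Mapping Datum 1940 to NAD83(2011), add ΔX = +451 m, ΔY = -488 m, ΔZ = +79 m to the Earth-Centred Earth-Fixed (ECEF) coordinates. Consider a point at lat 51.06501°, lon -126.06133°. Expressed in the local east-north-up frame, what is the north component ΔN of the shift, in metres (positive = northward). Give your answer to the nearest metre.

The local north axis is (−sin φ cos λ, −sin φ sin λ, cos φ), giving ΔN = 206.507 − 306.860 + 49.647 = -50.71 m.

ΔN = -51 m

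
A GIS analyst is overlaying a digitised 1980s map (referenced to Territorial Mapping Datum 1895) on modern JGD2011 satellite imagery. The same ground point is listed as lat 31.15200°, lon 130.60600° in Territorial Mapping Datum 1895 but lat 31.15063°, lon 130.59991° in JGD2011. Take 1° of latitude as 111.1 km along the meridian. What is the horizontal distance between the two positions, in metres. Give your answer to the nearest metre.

599 m

Δφ = 31.15063° − 31.15200° = -0.00137°; Δλ = 130.59991° − 130.60600° = -0.00609°.
ΔN = Δφ × 111100 = -152.2 m; ΔE = Δλ × 111100 × cos(31.15200°) = -0.00609 × 111100 × 0.855798 = -579.0 m.
Distance = √(ΔE² + ΔN²) = √((-579.0)² + (-152.2)²) = 598.7 m.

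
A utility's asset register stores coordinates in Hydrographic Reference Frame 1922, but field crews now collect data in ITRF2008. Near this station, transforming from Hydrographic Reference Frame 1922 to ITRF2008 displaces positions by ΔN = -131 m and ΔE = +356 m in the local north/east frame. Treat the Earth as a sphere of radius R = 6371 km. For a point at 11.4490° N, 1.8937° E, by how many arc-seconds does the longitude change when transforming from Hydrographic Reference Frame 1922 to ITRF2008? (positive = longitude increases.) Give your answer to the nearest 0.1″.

At latitude 11.4490°, cos φ = 0.980102.
One radian of longitude at latitude φ spans R cos φ, so Δλ = ΔE / (R cos φ) = 356.0 / (6371000 × 0.980102) = 5.7013e-05 rad = 11.760″.

Δλ = 11.8″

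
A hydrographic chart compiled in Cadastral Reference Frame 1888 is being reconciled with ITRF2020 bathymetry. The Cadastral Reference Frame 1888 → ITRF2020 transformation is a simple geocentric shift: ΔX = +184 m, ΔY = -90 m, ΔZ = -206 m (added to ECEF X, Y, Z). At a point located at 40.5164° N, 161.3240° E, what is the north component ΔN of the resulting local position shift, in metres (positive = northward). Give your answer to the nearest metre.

At φ = 40.5164°, λ = 161.3240°: sin φ = 0.649666, cos φ = 0.760220, sin λ = 0.320216, cos λ = -0.947344.
ΔN = −sin φ cos λ·ΔX − sin φ sin λ·ΔY + cos φ·ΔZ = −(0.649666)(-0.947344)(184) − (0.649666)(0.320216)(-90) + (0.760220)(-206) = -24.64 m.

ΔN = -25 m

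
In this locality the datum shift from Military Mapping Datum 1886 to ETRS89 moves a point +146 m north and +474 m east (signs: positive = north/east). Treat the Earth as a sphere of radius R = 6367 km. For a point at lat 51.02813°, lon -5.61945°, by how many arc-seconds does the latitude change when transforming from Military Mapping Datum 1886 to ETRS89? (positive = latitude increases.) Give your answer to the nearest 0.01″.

On a sphere of radius R, 1 rad of latitude = R, so Δφ = ΔN / R = 146.0 / 6367000 = 2.2931e-05 rad = 4.730″.

Δφ = 4.73″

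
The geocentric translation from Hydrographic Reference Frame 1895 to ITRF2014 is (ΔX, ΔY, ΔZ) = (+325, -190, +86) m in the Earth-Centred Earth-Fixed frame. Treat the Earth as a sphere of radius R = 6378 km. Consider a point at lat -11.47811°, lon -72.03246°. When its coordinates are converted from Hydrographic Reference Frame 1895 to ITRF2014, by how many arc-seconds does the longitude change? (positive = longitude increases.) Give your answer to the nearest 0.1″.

Δλ = 8.3″

sin φ = -0.198994, cos φ = 0.980001, sin λ = -0.951231, cos λ = 0.308478.
East component: ΔE = −sin λ·ΔX + cos λ·ΔY = −(-0.951231)(325) + (0.308478)(-190) = 250.54 m.
1° of latitude spans πR/180 = 111317 m; at latitude φ, 1° of longitude spans that × cos φ = 109090.8 m, so Δλ = 250.54 / 109090.8 × 3600 = 8.268″.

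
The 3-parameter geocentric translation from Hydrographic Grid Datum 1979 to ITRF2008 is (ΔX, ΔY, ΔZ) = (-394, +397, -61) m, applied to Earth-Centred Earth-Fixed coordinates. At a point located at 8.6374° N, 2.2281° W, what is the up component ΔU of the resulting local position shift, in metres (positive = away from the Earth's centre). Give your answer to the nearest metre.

The local up (radial) axis is (cos φ cos λ, cos φ sin λ, sin φ), giving ΔU = -389.237 − 15.259 − 9.161 = -413.66 m.

ΔU = -414 m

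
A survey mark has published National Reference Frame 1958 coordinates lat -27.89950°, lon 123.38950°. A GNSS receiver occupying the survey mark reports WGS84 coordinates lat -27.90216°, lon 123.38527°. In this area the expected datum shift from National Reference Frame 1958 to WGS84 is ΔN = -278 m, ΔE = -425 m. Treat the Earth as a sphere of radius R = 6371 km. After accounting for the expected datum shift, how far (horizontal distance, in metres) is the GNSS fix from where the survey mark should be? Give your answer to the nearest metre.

20 m

Observed coordinate differences: Δφ = -0.00266°, Δλ = -0.00423°.
Converting to metres (1° lat = 111195 m, cos φ = 0.883770): observed ΔN = -295.8 m, observed ΔE = -415.7 m.
Subtracting the expected shift leaves a residual of -295.8 − (-278) = -17.8 m north and -415.7 − (-425) = 9.3 m east.
Residual distance = √((-17.8)² + 9.3²) = 20.1 m.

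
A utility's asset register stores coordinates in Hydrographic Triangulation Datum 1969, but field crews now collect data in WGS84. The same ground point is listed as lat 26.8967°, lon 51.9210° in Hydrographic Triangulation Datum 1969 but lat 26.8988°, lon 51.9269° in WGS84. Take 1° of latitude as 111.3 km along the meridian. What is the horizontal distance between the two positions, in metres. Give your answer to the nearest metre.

631 m

Δφ = 26.8988° − 26.8967° = +0.0021°; Δλ = 51.9269° − 51.9210° = +0.0059°.
ΔN = Δφ × 111300 = 233.7 m; ΔE = Δλ × 111300 × cos(26.8967°) = +0.0059 × 111300 × 0.891824 = 585.6 m.
Distance = √(ΔE² + ΔN²) = √(585.6² + 233.7²) = 630.6 m.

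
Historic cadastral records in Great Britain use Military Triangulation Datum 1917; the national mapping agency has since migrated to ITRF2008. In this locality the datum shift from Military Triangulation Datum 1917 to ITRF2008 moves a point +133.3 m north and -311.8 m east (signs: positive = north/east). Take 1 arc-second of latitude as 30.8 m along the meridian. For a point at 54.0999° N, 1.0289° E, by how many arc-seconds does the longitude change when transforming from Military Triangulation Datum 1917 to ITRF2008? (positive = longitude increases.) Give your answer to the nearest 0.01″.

Δλ = -17.26″

At latitude 54.0999°, cos φ = 0.586374.
1″ of longitude at this latitude = 30.80 × cos φ = 18.0603 m, so Δλ = -311.8 / 18.0603 = -17.264″.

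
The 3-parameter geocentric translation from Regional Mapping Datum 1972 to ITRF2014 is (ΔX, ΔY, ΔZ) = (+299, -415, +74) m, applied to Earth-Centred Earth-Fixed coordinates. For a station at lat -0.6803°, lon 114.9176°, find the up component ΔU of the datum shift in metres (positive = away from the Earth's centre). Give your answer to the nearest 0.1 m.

The local up (radial) axis is (cos φ cos λ, cos φ sin λ, sin φ), giving ΔU = -125.964 − 376.343 − 0.879 = -503.19 m.

ΔU = -503.2 m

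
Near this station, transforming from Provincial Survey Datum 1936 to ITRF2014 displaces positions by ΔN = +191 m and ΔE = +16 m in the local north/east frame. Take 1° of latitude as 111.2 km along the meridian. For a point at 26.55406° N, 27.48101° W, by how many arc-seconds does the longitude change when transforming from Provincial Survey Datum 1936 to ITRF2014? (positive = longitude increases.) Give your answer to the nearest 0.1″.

Δλ = 0.6″

At latitude 26.55406°, cos φ = 0.894513.
1° of longitude at this latitude = 111.2 × cos φ = 99.47 km, so Δλ = 16.0 / 99469.8 = 0.0001609° = 0.579″.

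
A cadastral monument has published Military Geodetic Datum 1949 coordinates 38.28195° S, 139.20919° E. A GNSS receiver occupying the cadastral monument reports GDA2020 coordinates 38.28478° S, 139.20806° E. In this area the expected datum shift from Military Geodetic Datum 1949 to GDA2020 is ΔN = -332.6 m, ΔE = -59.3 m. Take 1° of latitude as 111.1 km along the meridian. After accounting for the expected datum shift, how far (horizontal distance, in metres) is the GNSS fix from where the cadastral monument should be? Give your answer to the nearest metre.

Observed coordinate differences: Δφ = -0.00283°, Δλ = -0.00113°.
Converting to metres (1° lat = 111100 m, cos φ = 0.784972): observed ΔN = -314.4 m, observed ΔE = -98.5 m.
Subtracting the expected shift leaves a residual of -314.4 − (-332.6) = 18.2 m north and -98.5 − (-59.3) = -39.2 m east.
Residual distance = √(18.2² + (-39.2)²) = 43.3 m.

43 m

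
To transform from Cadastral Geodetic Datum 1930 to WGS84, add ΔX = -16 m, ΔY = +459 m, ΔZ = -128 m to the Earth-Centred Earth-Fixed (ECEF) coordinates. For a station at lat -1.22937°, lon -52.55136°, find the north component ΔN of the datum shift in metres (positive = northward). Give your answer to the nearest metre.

ΔN = -136 m

At φ = -1.22937°, λ = -52.55136°: sin φ = -0.021455, cos φ = 0.999770, sin λ = -0.793899, cos λ = 0.608050.
ΔN = −sin φ cos λ·ΔX − sin φ sin λ·ΔY + cos φ·ΔZ = −(-0.021455)(0.608050)(-16) − (-0.021455)(-0.793899)(459) + (0.999770)(-128) = -136.00 m.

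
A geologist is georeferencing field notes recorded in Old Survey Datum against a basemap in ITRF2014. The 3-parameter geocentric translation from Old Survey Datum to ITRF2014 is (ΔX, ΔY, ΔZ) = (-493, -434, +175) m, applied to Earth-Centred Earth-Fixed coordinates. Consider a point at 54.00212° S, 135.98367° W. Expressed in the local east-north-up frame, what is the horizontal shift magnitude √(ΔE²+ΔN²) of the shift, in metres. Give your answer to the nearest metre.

The local east axis at (φ, λ) is (−sin λ, cos λ, 0), so ΔE = −sin(-135.98367°)·(-493) + cos(-135.98367°)·(-434) = -30.46 m.
The local north axis is (−sin φ cos λ, −sin φ sin λ, cos φ), giving ΔN = 286.834 + 243.982 + 102.857 = 633.67 m.
Horizontal magnitude = √(ΔE² + ΔN²) = √((-30.46)² + 633.67²) = 634.41 m.

634 m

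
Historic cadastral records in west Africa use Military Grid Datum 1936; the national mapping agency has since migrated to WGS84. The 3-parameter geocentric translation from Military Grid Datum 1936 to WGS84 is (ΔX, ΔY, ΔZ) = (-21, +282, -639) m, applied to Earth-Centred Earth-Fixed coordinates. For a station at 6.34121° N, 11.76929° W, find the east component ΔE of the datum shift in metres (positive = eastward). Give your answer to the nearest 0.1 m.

The local east axis at (φ, λ) is (−sin λ, cos λ, 0), so ΔE = −sin(-11.76929°)·(-21) + cos(-11.76929°)·282 = 271.79 m.

ΔE = 271.8 m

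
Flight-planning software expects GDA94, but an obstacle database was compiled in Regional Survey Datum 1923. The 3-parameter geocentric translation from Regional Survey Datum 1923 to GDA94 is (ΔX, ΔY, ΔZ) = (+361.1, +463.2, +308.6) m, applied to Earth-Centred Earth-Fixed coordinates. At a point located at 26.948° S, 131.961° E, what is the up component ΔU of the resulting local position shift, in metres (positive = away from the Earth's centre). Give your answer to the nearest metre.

ΔU = -48 m

At φ = -26.948°, λ = 131.961°: sin φ = -0.453182, cos φ = 0.891418, sin λ = 0.743600, cos λ = -0.668625.
ΔU = cos φ cos λ·ΔX + cos φ sin λ·ΔY + sin φ·ΔZ = (0.891418)(-0.668625)(361.1) + (0.891418)(0.743600)(463.2) + (-0.453182)(308.6) = -48.04 m.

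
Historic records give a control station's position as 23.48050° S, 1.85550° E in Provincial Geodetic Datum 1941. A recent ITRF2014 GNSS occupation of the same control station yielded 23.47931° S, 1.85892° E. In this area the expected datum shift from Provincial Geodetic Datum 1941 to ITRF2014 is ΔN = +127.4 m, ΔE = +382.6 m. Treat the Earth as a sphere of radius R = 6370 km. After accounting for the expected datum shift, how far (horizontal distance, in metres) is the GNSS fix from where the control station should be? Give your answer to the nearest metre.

Observed coordinate differences: Δφ = +0.00119°, Δλ = +0.00342°.
Converting to metres (1° lat = 111177 m, cos φ = 0.917196): observed ΔN = 132.3 m, observed ΔE = 348.7 m.
Subtracting the expected shift leaves a residual of 132.3 − (127.4) = 4.9 m north and 348.7 − (382.6) = -33.9 m east.
Residual distance = √(4.9² + (-33.9)²) = 34.2 m.

34 m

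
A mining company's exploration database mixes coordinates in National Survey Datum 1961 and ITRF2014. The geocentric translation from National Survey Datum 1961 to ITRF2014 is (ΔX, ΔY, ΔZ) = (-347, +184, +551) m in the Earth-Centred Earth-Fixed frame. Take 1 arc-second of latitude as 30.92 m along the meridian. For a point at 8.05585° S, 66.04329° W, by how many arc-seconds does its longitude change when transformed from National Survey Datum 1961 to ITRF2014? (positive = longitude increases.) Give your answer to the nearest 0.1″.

sin φ = -0.140138, cos φ = 0.990132, sin λ = -0.913853, cos λ = 0.406046.
East component: ΔE = −sin λ·ΔX + cos λ·ΔY = −(-0.913853)(-347) + (0.406046)(184) = -242.39 m.
1° of latitude spans 3600 × 30.92 = 111312 m; at latitude φ, 1° of longitude spans that × cos φ = 110213.6 m, so Δλ = -242.39 / 110213.6 × 3600 = -7.918″.

Δλ = -7.9″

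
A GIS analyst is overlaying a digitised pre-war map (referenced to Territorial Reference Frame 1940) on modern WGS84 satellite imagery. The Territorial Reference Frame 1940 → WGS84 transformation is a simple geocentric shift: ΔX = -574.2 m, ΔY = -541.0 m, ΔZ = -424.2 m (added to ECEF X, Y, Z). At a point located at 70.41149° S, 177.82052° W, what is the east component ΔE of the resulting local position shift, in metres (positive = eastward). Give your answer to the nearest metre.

At φ = -70.41149°, λ = -177.82052°: sin φ = -0.942125, cos φ = 0.335263, sin λ = -0.038030, cos λ = -0.999277.
ΔE = −sin λ·ΔX + cos λ·ΔY = −(-0.038030)·(-574.2) + (-0.999277)·(-541.0) = 518.77 m.

ΔE = 519 m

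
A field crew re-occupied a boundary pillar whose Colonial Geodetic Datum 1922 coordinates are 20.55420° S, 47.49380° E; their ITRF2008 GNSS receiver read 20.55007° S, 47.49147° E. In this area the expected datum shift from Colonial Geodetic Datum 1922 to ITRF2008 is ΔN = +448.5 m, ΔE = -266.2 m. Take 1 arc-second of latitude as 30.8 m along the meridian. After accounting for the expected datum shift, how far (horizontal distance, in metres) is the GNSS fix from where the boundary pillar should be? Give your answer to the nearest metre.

26 m

Observed coordinate differences: Δφ = +0.00413°, Δλ = -0.00233°.
Converting to metres (1° lat = 110880 m, cos φ = 0.936340): observed ΔN = 457.9 m, observed ΔE = -241.9 m.
Subtracting the expected shift leaves a residual of 457.9 − (448.5) = 9.4 m north and -241.9 − (-266.2) = 24.3 m east.
Residual distance = √(9.4² + 24.3²) = 26.1 m.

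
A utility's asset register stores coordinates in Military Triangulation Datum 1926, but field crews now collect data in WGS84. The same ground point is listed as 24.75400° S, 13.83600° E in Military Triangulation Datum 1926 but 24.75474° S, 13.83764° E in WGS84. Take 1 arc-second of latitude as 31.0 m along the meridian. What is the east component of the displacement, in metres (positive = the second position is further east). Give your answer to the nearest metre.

Δφ = -24.75474° − -24.75400° = -0.00074°; Δλ = 13.83764° − 13.83600° = +0.00164°.
1° of latitude = 3600 × 31.00 = 111600 m.
ΔN = Δφ × 111600 = -82.6 m; ΔE = Δλ × 111600 × cos(-24.75400°) = +0.00164 × 111600 × 0.908114 = 166.2 m.

ΔE = 166 m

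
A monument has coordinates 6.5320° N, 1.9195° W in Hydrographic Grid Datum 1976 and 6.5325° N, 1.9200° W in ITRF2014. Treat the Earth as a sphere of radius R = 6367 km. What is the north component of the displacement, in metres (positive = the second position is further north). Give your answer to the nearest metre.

ΔN = 56 m

Δφ = 6.5325° − 6.5320° = +0.0005°; Δλ = -1.9200° − -1.9195° = -0.0005°.
1° along a meridian = πR/180 = 111125 m.
ΔN = Δφ × 111125 = 55.6 m; ΔE = Δλ × 111125 × cos(6.5320°) = -0.0005 × 111125 × 0.993508 = -55.2 m.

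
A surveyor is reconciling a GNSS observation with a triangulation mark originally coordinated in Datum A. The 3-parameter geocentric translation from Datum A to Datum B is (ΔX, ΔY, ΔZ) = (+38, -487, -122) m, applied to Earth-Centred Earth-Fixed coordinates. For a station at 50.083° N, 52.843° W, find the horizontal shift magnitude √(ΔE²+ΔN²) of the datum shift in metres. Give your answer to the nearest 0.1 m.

At φ = 50.083°, λ = -52.843°: sin φ = 0.766975, cos φ = 0.641677, sin λ = -0.796983, cos λ = 0.604001.
ΔE = −sin λ·ΔX + cos λ·ΔY = −(-0.796983)·(38) + (0.604001)·(-487) = -263.86 m.
ΔN = −sin φ cos λ·ΔX − sin φ sin λ·ΔY + cos φ·ΔZ = −(0.766975)(0.604001)(38) − (0.766975)(-0.796983)(-487) + (0.641677)(-122) = -393.57 m.
Horizontal magnitude = √(ΔE² + ΔN²) = √((-263.86)² + (-393.57)²) = 473.84 m.

473.8 m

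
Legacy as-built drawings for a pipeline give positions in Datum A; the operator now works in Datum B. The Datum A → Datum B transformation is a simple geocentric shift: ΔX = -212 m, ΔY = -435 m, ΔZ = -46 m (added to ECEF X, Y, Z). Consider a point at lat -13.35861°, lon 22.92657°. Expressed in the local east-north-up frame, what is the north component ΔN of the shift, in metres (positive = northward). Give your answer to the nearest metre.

ΔN = -129 m

At φ = -13.35861°, λ = 22.92657°: sin φ = -0.231045, cos φ = 0.972943, sin λ = 0.389551, cos λ = 0.921005.
ΔN = −sin φ cos λ·ΔX − sin φ sin λ·ΔY + cos φ·ΔZ = −(-0.231045)(0.921005)(-212) − (-0.231045)(0.389551)(-435) + (0.972943)(-46) = -129.02 m.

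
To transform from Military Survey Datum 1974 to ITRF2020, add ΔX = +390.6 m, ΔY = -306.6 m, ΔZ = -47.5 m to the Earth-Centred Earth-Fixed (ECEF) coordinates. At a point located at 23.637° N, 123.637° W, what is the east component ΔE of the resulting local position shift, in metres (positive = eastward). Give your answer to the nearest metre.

ΔE = 495 m

At φ = 23.637°, λ = -123.637°: sin φ = 0.400941, cos φ = 0.916104, sin λ = -0.832564, cos λ = -0.553929.
ΔE = −sin λ·ΔX + cos λ·ΔY = −(-0.832564)·(390.6) + (-0.553929)·(-306.6) = 495.03 m.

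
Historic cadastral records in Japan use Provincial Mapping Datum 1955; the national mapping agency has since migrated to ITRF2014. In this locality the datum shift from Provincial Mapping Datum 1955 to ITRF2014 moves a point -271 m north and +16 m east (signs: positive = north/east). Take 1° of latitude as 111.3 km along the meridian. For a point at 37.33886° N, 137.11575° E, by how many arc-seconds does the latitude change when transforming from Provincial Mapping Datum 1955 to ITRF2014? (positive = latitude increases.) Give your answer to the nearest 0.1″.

Δφ = -8.8″

1° of latitude = 111.3 km, so Δφ = -271.0 / 111300 = -0.0024349° = -8.765″.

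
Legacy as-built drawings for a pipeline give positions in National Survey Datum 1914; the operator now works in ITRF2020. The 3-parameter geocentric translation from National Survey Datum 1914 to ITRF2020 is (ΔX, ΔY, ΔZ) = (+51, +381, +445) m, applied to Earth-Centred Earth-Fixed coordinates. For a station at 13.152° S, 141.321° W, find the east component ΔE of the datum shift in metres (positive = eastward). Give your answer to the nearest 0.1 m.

At φ = -13.152°, λ = -141.321°: sin φ = -0.227535, cos φ = 0.973770, sin λ = -0.624957, cos λ = -0.780660.
ΔE = −sin λ·ΔX + cos λ·ΔY = −(-0.624957)·(51) + (-0.780660)·(381) = -265.56 m.

ΔE = -265.6 m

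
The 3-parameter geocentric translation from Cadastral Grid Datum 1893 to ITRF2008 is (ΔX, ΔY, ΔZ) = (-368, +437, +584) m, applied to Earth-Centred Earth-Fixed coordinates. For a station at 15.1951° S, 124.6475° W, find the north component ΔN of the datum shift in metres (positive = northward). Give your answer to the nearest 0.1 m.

At φ = -15.1951°, λ = -124.6475°: sin φ = -0.262107, cos φ = 0.965039, sin λ = -0.822665, cos λ = -0.568526.
ΔN = −sin φ cos λ·ΔX − sin φ sin λ·ΔY + cos φ·ΔZ = −(-0.262107)(-0.568526)(-368) − (-0.262107)(-0.822665)(437) + (0.965039)(584) = 524.19 m.

ΔN = 524.2 m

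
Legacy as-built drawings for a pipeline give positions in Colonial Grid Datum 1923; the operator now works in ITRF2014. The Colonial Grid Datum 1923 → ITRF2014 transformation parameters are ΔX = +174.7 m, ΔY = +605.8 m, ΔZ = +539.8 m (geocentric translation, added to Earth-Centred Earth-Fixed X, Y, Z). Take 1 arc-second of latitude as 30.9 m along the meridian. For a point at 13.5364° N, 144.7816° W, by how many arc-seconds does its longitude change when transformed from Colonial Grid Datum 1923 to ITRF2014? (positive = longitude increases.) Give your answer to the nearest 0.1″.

Δλ = -13.1″

sin φ = 0.234063, cos φ = 0.972221, sin λ = -0.576695, cos λ = -0.816960.
East component: ΔE = −sin λ·ΔX + cos λ·ΔY = −(-0.576695)(174.7) + (-0.816960)(605.8) = -394.17 m.
1° of latitude spans 3600 × 30.90 = 111240 m; at latitude φ, 1° of longitude spans that × cos φ = 108149.9 m, so Δλ = -394.17 / 108149.9 × 3600 = -13.121″.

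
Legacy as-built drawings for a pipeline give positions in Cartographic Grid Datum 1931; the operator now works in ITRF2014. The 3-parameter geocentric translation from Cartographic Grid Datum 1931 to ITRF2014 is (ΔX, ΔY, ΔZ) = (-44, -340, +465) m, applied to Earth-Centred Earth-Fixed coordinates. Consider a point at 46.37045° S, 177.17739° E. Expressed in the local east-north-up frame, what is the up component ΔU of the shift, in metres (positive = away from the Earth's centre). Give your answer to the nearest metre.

At φ = -46.37045°, λ = 177.17739°: sin φ = -0.723816, cos φ = 0.689993, sin λ = 0.049244, cos λ = -0.998787.
ΔU = cos φ cos λ·ΔX + cos φ sin λ·ΔY + sin φ·ΔZ = (0.689993)(-0.998787)(-44) + (0.689993)(0.049244)(-340) + (-0.723816)(465) = -317.80 m.

ΔU = -318 m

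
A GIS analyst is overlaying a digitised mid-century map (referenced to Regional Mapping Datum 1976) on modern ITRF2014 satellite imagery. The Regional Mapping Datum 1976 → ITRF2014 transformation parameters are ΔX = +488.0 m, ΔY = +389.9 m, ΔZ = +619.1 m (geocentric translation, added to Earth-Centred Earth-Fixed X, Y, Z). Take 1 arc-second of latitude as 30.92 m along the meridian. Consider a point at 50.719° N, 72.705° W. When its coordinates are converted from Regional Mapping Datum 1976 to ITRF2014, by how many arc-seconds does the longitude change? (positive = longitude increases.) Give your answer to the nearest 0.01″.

Δλ = 29.72″

sin φ = 0.774050, cos φ = 0.633124, sin λ = -0.954787, cos λ = 0.297292.
East component: ΔE = −sin λ·ΔX + cos λ·ΔY = −(-0.954787)(488.0) + (0.297292)(389.9) = 581.85 m.
1° of latitude spans 3600 × 30.92 = 111312 m; at latitude φ, 1° of longitude spans that × cos φ = 70474.3 m, so Δλ = 581.85 / 70474.3 × 3600 = 29.722″.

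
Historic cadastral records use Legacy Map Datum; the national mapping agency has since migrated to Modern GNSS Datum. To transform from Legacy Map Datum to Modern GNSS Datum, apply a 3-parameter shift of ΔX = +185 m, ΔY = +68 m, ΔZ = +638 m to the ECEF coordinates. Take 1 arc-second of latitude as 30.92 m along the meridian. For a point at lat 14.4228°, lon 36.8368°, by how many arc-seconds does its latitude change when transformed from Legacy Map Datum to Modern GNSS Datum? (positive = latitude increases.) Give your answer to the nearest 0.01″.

Δφ = 18.46″

sin φ = 0.249075, cos φ = 0.968484, sin λ = 0.599538, cos λ = 0.800346.
North component: ΔN = −sin φ cos λ·ΔX − sin φ sin λ·ΔY + cos φ·ΔZ = −(0.249075)(0.800346)(185) − (0.249075)(0.599538)(68) + (0.968484)(638) = 570.86 m.
1° of latitude spans 3600 × 30.92 = 111312 m, so Δφ = 570.86 / 111312 × 3600 = 18.462″.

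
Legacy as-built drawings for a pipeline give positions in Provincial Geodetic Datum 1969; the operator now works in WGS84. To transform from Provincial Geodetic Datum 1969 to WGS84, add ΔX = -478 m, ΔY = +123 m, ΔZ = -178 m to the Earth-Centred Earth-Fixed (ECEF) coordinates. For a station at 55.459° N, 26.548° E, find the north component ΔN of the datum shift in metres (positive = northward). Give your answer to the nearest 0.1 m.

ΔN = 206.0 m

At φ = 55.459°, λ = 26.548°: sin φ = 0.823721, cos φ = 0.566996, sin λ = 0.446947, cos λ = 0.894560.
ΔN = −sin φ cos λ·ΔX − sin φ sin λ·ΔY + cos φ·ΔZ = −(0.823721)(0.894560)(-478) − (0.823721)(0.446947)(123) + (0.566996)(-178) = 206.01 m.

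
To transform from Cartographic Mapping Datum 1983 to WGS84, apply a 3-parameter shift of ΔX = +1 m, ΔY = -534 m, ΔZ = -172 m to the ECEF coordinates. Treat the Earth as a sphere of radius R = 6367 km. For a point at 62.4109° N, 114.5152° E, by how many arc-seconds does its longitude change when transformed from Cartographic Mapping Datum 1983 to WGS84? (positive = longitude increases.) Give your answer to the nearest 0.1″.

sin φ = 0.886292, cos φ = 0.463127, sin λ = 0.909851, cos λ = -0.414935.
East component: ΔE = −sin λ·ΔX + cos λ·ΔY = −(0.909851)(1) + (-0.414935)(-534) = 220.67 m.
1° of latitude spans πR/180 = 111125 m; at latitude φ, 1° of longitude spans that × cos φ = 51465.1 m, so Δλ = 220.67 / 51465.1 × 3600 = 15.436″.

Δλ = 15.4″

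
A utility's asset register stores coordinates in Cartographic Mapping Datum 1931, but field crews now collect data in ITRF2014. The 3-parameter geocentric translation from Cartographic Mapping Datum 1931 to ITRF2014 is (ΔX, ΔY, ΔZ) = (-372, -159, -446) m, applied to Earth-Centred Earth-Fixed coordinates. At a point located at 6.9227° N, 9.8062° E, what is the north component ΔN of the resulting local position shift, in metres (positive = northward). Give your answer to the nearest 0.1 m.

At φ = 6.9227°, λ = 9.8062°: sin φ = 0.120530, cos φ = 0.992710, sin λ = 0.170316, cos λ = 0.985389.
ΔN = −sin φ cos λ·ΔX − sin φ sin λ·ΔY + cos φ·ΔZ = −(0.120530)(0.985389)(-372) − (0.120530)(0.170316)(-159) + (0.992710)(-446) = -395.30 m.

ΔN = -395.3 m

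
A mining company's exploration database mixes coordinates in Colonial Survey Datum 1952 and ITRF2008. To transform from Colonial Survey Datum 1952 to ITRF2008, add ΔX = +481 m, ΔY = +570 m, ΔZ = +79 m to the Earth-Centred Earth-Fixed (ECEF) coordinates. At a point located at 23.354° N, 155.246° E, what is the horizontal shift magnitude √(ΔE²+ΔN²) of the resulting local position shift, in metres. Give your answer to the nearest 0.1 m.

At φ = 23.354°, λ = 155.246°: sin φ = 0.396411, cos φ = 0.918073, sin λ = 0.418723, cos λ = -0.908114.
ΔE = −sin λ·ΔX + cos λ·ΔY = −(0.418723)·(481) + (-0.908114)·(570) = -719.03 m.
ΔN = −sin φ cos λ·ΔX − sin φ sin λ·ΔY + cos φ·ΔZ = −(0.396411)(-0.908114)(481) − (0.396411)(0.418723)(570) + (0.918073)(79) = 151.07 m.
Horizontal magnitude = √(ΔE² + ΔN²) = √((-719.03)² + 151.07²) = 734.73 m.

734.7 m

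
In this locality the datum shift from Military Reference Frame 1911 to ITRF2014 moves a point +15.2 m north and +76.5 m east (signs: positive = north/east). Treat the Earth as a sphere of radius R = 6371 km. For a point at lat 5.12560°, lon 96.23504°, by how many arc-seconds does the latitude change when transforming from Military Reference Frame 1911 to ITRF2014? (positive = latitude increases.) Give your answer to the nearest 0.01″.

Δφ = 0.49″

On a sphere of radius R, 1 rad of latitude = R, so Δφ = ΔN / R = 15.2 / 6371000 = 2.3858e-06 rad = 0.492″.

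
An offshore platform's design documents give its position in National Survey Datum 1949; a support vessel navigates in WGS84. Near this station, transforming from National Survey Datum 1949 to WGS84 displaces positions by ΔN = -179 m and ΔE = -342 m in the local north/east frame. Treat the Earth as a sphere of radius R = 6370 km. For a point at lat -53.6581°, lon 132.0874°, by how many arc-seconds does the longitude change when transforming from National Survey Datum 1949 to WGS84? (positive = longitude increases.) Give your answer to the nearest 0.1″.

Δλ = -18.7″

At latitude -53.6581°, cos φ = 0.592602.
One radian of longitude at latitude φ spans R cos φ, so Δλ = ΔE / (R cos φ) = -342.0 / (6370000 × 0.592602) = -9.0599e-05 rad = -18.687″.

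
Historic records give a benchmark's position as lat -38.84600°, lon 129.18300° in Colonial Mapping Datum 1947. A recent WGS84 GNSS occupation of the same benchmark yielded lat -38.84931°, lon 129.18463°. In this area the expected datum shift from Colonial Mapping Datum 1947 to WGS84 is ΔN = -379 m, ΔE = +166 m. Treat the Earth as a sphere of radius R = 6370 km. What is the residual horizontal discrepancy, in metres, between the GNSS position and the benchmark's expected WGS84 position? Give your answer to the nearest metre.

Observed coordinate differences: Δφ = -0.00331°, Δλ = +0.00163°.
Converting to metres (1° lat = 111177 m, cos φ = 0.778835): observed ΔN = -368.0 m, observed ΔE = 141.1 m.
Subtracting the expected shift leaves a residual of -368.0 − (-379) = 11.0 m north and 141.1 − (166) = -24.9 m east.
Residual distance = √(11.0² + (-24.9)²) = 27.2 m.

27 m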